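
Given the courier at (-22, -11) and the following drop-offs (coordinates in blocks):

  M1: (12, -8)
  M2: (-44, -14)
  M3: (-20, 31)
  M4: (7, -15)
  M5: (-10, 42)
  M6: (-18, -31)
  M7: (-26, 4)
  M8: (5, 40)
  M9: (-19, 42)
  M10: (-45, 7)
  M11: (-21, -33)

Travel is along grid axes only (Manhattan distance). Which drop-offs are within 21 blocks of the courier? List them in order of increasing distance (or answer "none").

Distances from (-22, -11):
M1: |34| + |3| = 34 + 3 = 37 blocks
M2: |-22| + |-3| = 22 + 3 = 25 blocks
M3: |2| + |42| = 2 + 42 = 44 blocks
M4: |29| + |-4| = 29 + 4 = 33 blocks
M5: |12| + |53| = 12 + 53 = 65 blocks
M6: |4| + |-20| = 4 + 20 = 24 blocks
M7: |-4| + |15| = 4 + 15 = 19 blocks
M8: |27| + |51| = 27 + 51 = 78 blocks
M9: |3| + |53| = 3 + 53 = 56 blocks
M10: |-23| + |18| = 23 + 18 = 41 blocks
M11: |1| + |-22| = 1 + 22 = 23 blocks
Threshold 21 blocks: M7 (19 blocks) is within range.

M7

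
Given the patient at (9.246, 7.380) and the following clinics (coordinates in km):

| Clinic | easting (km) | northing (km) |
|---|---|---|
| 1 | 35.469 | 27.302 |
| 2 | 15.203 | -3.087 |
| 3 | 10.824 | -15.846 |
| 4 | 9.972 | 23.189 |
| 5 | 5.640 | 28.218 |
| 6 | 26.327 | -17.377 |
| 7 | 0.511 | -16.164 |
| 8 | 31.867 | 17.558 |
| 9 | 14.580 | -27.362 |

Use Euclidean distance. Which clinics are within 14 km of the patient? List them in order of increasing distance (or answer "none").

2

Distances from (9.246, 7.380):
1: √((26.223)² + (19.922)²) = √(687.64573 + 396.88608) = 32.932 km
2: √((5.957)² + (-10.467)²) = √(35.48585 + 109.55809) = 12.043 km
3: √((1.578)² + (-23.226)²) = √(2.49008 + 539.44708) = 23.280 km
4: √((0.726)² + (15.809)²) = √(0.52708 + 249.92448) = 15.826 km
5: √((-3.606)² + (20.838)²) = √(13.00324 + 434.22224) = 21.148 km
6: √((17.081)² + (-24.757)²) = √(291.76056 + 612.90905) = 30.078 km
7: √((-8.735)² + (-23.544)²) = √(76.30023 + 554.31994) = 25.112 km
8: √((22.621)² + (10.178)²) = √(511.70964 + 103.59168) = 24.805 km
9: √((5.334)² + (-34.742)²) = √(28.45156 + 1207.00656) = 35.149 km
Threshold 14 km: 2 (12.043 km) is within range.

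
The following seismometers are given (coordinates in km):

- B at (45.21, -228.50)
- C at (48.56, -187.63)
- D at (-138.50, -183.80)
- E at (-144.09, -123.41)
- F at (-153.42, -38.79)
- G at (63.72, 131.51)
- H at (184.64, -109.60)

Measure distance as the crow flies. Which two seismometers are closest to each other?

B and C

Pairwise distances:
B–C: 41.01 km
B–D: 189.07 km
B–E: 216.51 km
B–F: 274.67 km
B–G: 360.49 km
B–H: 183.24 km
C–D: 187.10 km
C–E: 203.07 km
C–F: 250.90 km
C–G: 319.50 km
C–H: 156.86 km
D–E: 60.65 km
D–F: 145.78 km
D–G: 374.58 km
D–H: 331.55 km
E–F: 85.13 km
E–G: 328.89 km
E–H: 329.02 km
F–G: 275.96 km
F–H: 345.40 km
G–H: 269.73 km
Closest pair: B–C at 41.01 km.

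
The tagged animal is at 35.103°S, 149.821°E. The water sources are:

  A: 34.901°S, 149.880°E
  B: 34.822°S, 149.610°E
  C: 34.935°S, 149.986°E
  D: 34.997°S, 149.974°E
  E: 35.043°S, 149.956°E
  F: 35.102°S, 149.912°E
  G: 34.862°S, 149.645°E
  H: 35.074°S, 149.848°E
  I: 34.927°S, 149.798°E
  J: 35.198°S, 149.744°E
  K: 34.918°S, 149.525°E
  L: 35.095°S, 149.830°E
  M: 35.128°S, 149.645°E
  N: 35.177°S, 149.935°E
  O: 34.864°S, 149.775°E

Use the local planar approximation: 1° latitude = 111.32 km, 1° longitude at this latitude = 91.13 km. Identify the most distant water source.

Distances from 35.103°S, 149.821°E:
A: 23.121 km
B: 36.718 km
C: 23.997 km
D: 18.266 km
E: 13.999 km
F: 8.294 km
G: 31.257 km
H: 4.059 km
I: 19.704 km
J: 12.692 km
K: 33.937 km
L: 1.211 km
M: 16.279 km
N: 13.258 km
O: 26.934 km
Maximum: B at 36.718 km.

B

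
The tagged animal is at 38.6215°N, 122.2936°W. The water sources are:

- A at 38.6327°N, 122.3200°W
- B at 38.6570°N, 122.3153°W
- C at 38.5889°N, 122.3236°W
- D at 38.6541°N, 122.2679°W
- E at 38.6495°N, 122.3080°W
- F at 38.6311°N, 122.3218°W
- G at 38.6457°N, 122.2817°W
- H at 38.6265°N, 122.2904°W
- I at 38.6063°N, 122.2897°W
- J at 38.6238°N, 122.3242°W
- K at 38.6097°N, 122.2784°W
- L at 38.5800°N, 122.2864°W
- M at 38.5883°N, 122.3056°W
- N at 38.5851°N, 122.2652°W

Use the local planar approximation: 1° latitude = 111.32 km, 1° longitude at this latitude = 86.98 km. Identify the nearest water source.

Distances from 38.6215°N, 122.2936°W:
A: √((0.0112·111.32)² + (-0.0264·86.98)²) = √(1.554470 + 5.272865) = 2.6129 km
B: √((0.0355·111.32)² + (-0.0217·86.98)²) = √(15.617197 + 3.562528) = 4.3795 km
C: √((-0.0326·111.32)² + (-0.0300·86.98)²) = √(13.169873 + 6.808968) = 4.4698 km
D: √((0.0326·111.32)² + (0.0257·86.98)²) = √(13.169873 + 4.996951) = 4.2623 km
E: √((0.0280·111.32)² + (-0.0144·86.98)²) = √(9.715440 + 1.568786) = 3.3592 km
F: √((0.0096·111.32)² + (-0.0282·86.98)²) = √(1.142060 + 6.016404) = 2.6755 km
G: √((0.0242·111.32)² + (0.0119·86.98)²) = √(7.257334 + 1.071353) = 2.8859 km
H: √((0.0050·111.32)² + (0.0032·86.98)²) = √(0.309804 + 0.077471) = 0.6223 km
I: √((-0.0152·111.32)² + (0.0039·86.98)²) = √(2.863081 + 0.115072) = 1.7257 km
J: √((0.0023·111.32)² + (-0.0306·86.98)²) = √(0.065554 + 7.084051) = 2.6739 km
K: √((-0.0118·111.32)² + (0.0152·86.98)²) = √(1.725482 + 1.747938) = 1.8637 km
L: √((-0.0415·111.32)² + (0.0072·86.98)²) = √(21.342367 + 0.392197) = 4.6620 km
M: √((-0.0332·111.32)² + (-0.0120·86.98)²) = √(13.659115 + 1.089435) = 3.8404 km
N: √((-0.0364·111.32)² + (0.0284·86.98)²) = √(16.419093 + 6.102046) = 4.7456 km
Minimum: H at 0.6223 km.

H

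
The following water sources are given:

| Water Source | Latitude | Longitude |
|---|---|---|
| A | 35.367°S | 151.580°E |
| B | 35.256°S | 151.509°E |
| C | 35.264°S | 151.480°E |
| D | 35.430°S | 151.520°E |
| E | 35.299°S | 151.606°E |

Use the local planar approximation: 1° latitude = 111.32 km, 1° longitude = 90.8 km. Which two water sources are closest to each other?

Pairwise distances:
A–B: 13.937 km
A–C: 14.626 km
A–D: 8.881 km
A–E: 7.929 km
B–C: 2.780 km
B–D: 19.395 km
B–E: 10.024 km
C–D: 18.833 km
C–E: 12.086 km
D–E: 16.542 km
Closest pair: B–C at 2.780 km.

B and C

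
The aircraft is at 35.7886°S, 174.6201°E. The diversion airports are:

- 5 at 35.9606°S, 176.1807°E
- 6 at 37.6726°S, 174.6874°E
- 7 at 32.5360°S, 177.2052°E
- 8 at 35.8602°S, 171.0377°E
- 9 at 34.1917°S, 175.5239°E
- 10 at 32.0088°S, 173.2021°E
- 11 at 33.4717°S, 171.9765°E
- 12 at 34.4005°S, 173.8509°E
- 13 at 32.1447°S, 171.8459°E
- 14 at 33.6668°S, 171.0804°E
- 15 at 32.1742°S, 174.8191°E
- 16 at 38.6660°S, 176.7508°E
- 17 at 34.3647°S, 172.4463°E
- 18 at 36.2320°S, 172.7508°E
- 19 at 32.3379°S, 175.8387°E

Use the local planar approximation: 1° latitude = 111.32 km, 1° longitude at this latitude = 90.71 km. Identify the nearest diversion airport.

5

Distances from 35.7886°S, 174.6201°E:
5: √((-0.1720·111.32)² + (1.5606·90.71)²) = √(366.609141 + 20039.807205) = 142.8510 km
6: √((-1.8840·111.32)² + (0.0673·90.71)²) = √(43985.364195 + 37.268375) = 209.8157 km
7: √((3.2526·111.32)² + (2.5851·90.71)²) = √(131101.515077 + 54987.633480) = 431.3805 km
8: √((-0.0716·111.32)² + (-3.5824·90.71)²) = √(63.529062 + 105598.679240) = 325.0572 km
9: √((1.5969·111.32)² + (0.9038·90.71)²) = √(31601.073580 + 6721.326738) = 195.7611 km
10: √((3.7798·111.32)² + (-1.4180·90.71)²) = √(177045.151045 + 16544.848533) = 439.9886 km
11: √((2.3169·111.32)² + (-2.6436·90.71)²) = √(66521.337766 + 57504.498499) = 352.1730 km
12: √((1.3881·111.32)² + (-0.7692·90.71)²) = √(23877.447771 + 4868.429496) = 169.5461 km
13: √((3.6439·111.32)² + (-2.7742·90.71)²) = √(164542.956135 + 63326.555856) = 477.3568 km
14: √((2.1218·111.32)² + (-3.5397·90.71)²) = √(55789.861784 + 103096.339482) = 398.6053 km
15: √((3.6144·111.32)² + (0.1990·90.71)²) = √(161889.552463 + 325.849071) = 402.7597 km
16: √((-2.8774·111.32)² + (2.1307·90.71)²) = √(102599.884969 + 37355.533706) = 374.1062 km
17: √((1.4239·111.32)² + (-2.1738·90.71)²) = √(25124.959789 + 38882.081184) = 252.9961 km
18: √((-0.4434·111.32)² + (-1.8693·90.71)²) = √(2436.339312 + 28752.018939) = 176.6023 km
19: √((3.4507·111.32)² + (1.2186·90.71)²) = √(147557.335036 + 12218.916063) = 399.7202 km
Minimum: 5 at 142.8510 km.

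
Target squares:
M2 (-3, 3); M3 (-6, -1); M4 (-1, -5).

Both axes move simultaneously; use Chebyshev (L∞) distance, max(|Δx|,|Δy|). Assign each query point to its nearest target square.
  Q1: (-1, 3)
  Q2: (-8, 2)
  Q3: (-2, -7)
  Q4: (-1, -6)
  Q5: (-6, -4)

Q1→M2; Q2→M3; Q3→M4; Q4→M4; Q5→M3

Q1 at (-1, 3):
  M2: max(|-2|, |0|) = 2
  M3: max(|-5|, |-4|) = 5
  M4: max(|0|, |-8|) = 8
  → nearest: M2 (2)
Q2 at (-8, 2):
  M2: max(|5|, |1|) = 5
  M3: max(|2|, |-3|) = 3
  M4: max(|7|, |-7|) = 7
  → nearest: M3 (3)
Q3 at (-2, -7):
  M2: max(|-1|, |10|) = 10
  M3: max(|-4|, |6|) = 6
  M4: max(|1|, |2|) = 2
  → nearest: M4 (2)
Q4 at (-1, -6):
  M2: max(|-2|, |9|) = 9
  M3: max(|-5|, |5|) = 5
  M4: max(|0|, |1|) = 1
  → nearest: M4 (1)
Q5 at (-6, -4):
  M2: max(|3|, |7|) = 7
  M3: max(|0|, |3|) = 3
  M4: max(|5|, |-1|) = 5
  → nearest: M3 (3)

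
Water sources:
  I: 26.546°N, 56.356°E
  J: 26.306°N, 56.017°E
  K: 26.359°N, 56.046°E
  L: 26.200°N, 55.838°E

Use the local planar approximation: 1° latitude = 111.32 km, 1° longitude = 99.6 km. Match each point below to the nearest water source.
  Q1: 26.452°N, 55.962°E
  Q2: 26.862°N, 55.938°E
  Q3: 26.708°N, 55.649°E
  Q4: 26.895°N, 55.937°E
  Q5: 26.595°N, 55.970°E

Q1 at 26.452°N, 55.962°E:
  I: √((0.094·111.32)² + (0.394·99.6)²) = √(109.49697 + 1539.96596) = 40.614 km
  J: √((-0.146·111.32)² + (0.055·99.6)²) = √(264.15091 + 30.00848) = 17.151 km
  K: √((-0.093·111.32)² + (0.084·99.6)²) = √(107.17964 + 69.99665) = 13.311 km
  L: √((-0.252·111.32)² + (-0.124·99.6)²) = √(786.95061 + 152.53238) = 30.651 km
  → nearest: K (13.311 km)
Q2 at 26.862°N, 55.938°E:
  I: √((-0.316·111.32)² + (0.418·99.6)²) = √(1237.42977 + 1733.29004) = 54.504 km
  J: √((-0.556·111.32)² + (0.079·99.6)²) = √(3830.85733 + 61.91172) = 62.392 km
  K: √((-0.503·111.32)² + (0.108·99.6)²) = √(3135.32356 + 115.70875) = 57.018 km
  L: √((-0.662·111.32)² + (-0.100·99.6)²) = √(5430.78205 + 99.20160) = 74.364 km
  → nearest: I (54.504 km)
Q3 at 26.708°N, 55.649°E:
  I: √((-0.162·111.32)² + (0.707·99.6)²) = √(325.21939 + 4958.58206) = 72.690 km
  J: √((-0.402·111.32)² + (0.368·99.6)²) = √(2002.61978 + 1343.42775) = 57.845 km
  K: √((-0.349·111.32)² + (0.397·99.6)²) = √(1509.37534 + 1563.50650) = 55.434 km
  L: √((-0.508·111.32)² + (0.189·99.6)²) = √(3197.96584 + 354.35804) = 59.601 km
  → nearest: K (55.434 km)
Q4 at 26.895°N, 55.937°E:
  I: √((-0.349·111.32)² + (0.419·99.6)²) = √(1509.37534 + 1741.59321) = 57.017 km
  J: √((-0.589·111.32)² + (0.080·99.6)²) = √(4299.09443 + 63.48902) = 66.050 km
  K: √((-0.536·111.32)² + (0.109·99.6)²) = √(3560.21294 + 117.86142) = 60.647 km
  L: √((-0.695·111.32)² + (-0.099·99.6)²) = √(5985.71458 + 97.22749) = 77.993 km
  → nearest: I (57.017 km)
Q5 at 26.595°N, 55.970°E:
  I: √((-0.049·111.32)² + (0.386·99.6)²) = √(29.75353 + 1478.06416) = 38.831 km
  J: √((-0.289·111.32)² + (0.047·99.6)²) = √(1035.00413 + 21.91363) = 32.510 km
  K: √((-0.236·111.32)² + (0.076·99.6)²) = √(690.19276 + 57.29884) = 27.340 km
  L: √((-0.395·111.32)² + (-0.132·99.6)²) = √(1933.48402 + 172.84887) = 45.895 km
  → nearest: K (27.340 km)

Q1→K; Q2→I; Q3→K; Q4→I; Q5→K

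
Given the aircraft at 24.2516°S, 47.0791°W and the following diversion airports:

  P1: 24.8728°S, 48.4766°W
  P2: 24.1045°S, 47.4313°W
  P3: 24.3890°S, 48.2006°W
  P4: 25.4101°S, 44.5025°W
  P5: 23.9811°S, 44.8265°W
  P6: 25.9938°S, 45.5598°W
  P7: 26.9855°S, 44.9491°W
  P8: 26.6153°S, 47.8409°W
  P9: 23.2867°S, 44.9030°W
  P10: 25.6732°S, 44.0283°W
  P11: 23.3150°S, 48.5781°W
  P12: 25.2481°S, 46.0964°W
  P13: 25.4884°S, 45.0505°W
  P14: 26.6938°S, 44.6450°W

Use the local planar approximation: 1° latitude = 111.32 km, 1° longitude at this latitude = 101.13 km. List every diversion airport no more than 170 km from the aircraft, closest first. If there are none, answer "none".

P2, P3, P12, P1

Distances from 24.2516°S, 47.0791°W:
P1: 157.3402 km
P2: 39.2019 km
P3: 114.4440 km
P4: 290.7392 km
P5: 229.7870 km
P6: 247.4282 km
P7: 372.8560 km
P8: 274.1736 km
P9: 244.8833 km
P10: 346.7463 km
P11: 183.9873 km
P12: 148.9363 km
P13: 247.0697 km
P14: 366.7506 km
Threshold 170 km: P2 (39.2019 km), P3 (114.4440 km), P12 (148.9363 km), P1 (157.3402 km) are within range.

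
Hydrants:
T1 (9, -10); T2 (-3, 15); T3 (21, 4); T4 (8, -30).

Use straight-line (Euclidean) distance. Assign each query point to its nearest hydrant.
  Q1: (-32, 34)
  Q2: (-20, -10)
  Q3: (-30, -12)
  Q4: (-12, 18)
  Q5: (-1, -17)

Q1 at (-32, 34):
  T1: 60.1
  T2: 34.7
  T3: 60.9
  T4: 75.5
  → nearest: T2 (34.7)
Q2 at (-20, -10):
  T1: 29.0
  T2: 30.2
  T3: 43.3
  T4: 34.4
  → nearest: T1 (29.0)
Q3 at (-30, -12):
  T1: 39.1
  T2: 38.2
  T3: 53.5
  T4: 42.0
  → nearest: T2 (38.2)
Q4 at (-12, 18):
  T1: 35.0
  T2: 9.5
  T3: 35.8
  T4: 52.0
  → nearest: T2 (9.5)
Q5 at (-1, -17):
  T1: 12.2
  T2: 32.1
  T3: 30.4
  T4: 15.8
  → nearest: T1 (12.2)

Q1→T2; Q2→T1; Q3→T2; Q4→T2; Q5→T1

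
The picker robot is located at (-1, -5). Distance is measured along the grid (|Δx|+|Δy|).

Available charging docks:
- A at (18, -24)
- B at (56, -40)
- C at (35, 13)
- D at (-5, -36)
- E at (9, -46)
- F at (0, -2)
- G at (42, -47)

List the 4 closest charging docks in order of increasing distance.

Distances from (-1, -5):
A: |19| + |-19| = 19 + 19 = 38
B: |57| + |-35| = 57 + 35 = 92
C: |36| + |18| = 36 + 18 = 54
D: |-4| + |-31| = 4 + 31 = 35
E: |10| + |-41| = 10 + 41 = 51
F: |1| + |3| = 1 + 3 = 4
G: |43| + |-42| = 43 + 42 = 85
Sorted: F (4) < D (35) < A (38) < E (51) < C (54) < G (85) < …

F, D, A, E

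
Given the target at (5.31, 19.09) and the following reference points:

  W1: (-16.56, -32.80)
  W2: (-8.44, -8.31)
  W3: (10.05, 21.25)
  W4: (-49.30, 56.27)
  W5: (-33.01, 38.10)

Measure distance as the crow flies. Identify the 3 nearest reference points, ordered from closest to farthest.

W3, W2, W5

Distances from (5.31, 19.09):
W1: √((-21.87)² + (-51.89)²) = √(478.2969 + 2692.5721) = 56.31
W2: √((-13.75)² + (-27.40)²) = √(189.0625 + 750.7600) = 30.66
W3: √((4.74)² + (2.16)²) = √(22.4676 + 4.6656) = 5.21
W4: √((-54.61)² + (37.18)²) = √(2982.2521 + 1382.3524) = 66.07
W5: √((-38.32)² + (19.01)²) = √(1468.4224 + 361.3801) = 42.78
Sorted: W3 (5.21) < W2 (30.66) < W5 (42.78) < W1 (56.31) < W4 (66.07)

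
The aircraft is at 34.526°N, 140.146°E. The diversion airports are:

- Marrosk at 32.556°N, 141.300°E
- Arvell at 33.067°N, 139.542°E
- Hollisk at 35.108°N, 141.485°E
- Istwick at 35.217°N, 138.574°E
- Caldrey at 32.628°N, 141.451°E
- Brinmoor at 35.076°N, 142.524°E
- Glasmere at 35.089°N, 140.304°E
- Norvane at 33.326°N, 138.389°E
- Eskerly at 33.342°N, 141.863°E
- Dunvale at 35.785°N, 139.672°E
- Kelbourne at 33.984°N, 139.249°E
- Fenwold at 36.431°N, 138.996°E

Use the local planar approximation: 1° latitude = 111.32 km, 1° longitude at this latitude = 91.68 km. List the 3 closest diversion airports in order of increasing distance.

Glasmere, Kelbourne, Hollisk

Distances from 34.526°N, 140.146°E:
Marrosk: 243.487 km
Arvell: 171.596 km
Hollisk: 138.807 km
Istwick: 163.364 km
Caldrey: 242.808 km
Brinmoor: 226.449 km
Glasmere: 64.325 km
Norvane: 209.265 km
Eskerly: 205.308 km
Dunvale: 146.734 km
Kelbourne: 101.996 km
Fenwold: 236.828 km
Sorted: Glasmere (64.325 km) < Kelbourne (101.996 km) < Hollisk (138.807 km) < Dunvale (146.734 km) < Istwick (163.364 km) < …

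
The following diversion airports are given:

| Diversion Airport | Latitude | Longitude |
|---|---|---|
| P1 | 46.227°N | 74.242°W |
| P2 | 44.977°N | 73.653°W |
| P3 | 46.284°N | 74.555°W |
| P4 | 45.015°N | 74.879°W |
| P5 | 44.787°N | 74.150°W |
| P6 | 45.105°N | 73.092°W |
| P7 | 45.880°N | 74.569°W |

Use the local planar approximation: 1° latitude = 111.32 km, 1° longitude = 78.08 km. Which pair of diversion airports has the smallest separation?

P1 and P3

Pairwise distances:
P1–P2: 146.553 km
P1–P3: 25.249 km
P1–P4: 143.795 km
P1–P5: 160.462 km
P1–P6: 153.827 km
P1–P7: 46.304 km
P2–P3: 161.645 km
P2–P4: 95.820 km
P2–P5: 44.196 km
P2–P6: 46.062 km
P2–P7: 123.369 km
P3–P4: 143.512 km
P3–P5: 169.620 km
P3–P6: 173.995 km
P3–P7: 44.987 km
P4–P5: 62.323 km
P4–P6: 139.888 km
P4–P7: 99.287 km
P5–P6: 89.874 km
P5–P7: 125.994 km
P6–P7: 144.023 km
Closest pair: P1–P3 at 25.249 km.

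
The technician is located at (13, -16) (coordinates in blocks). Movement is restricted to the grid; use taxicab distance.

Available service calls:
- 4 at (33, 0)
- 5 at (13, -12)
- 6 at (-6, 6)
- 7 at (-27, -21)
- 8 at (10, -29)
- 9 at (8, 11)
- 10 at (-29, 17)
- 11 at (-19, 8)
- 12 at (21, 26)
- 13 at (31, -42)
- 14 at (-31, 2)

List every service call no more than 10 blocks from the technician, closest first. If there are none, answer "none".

Distances from (13, -16):
4: |20| + |16| = 20 + 16 = 36 blocks
5: |0| + |4| = 0 + 4 = 4 blocks
6: |-19| + |22| = 19 + 22 = 41 blocks
7: |-40| + |-5| = 40 + 5 = 45 blocks
8: |-3| + |-13| = 3 + 13 = 16 blocks
9: |-5| + |27| = 5 + 27 = 32 blocks
10: |-42| + |33| = 42 + 33 = 75 blocks
11: |-32| + |24| = 32 + 24 = 56 blocks
12: |8| + |42| = 8 + 42 = 50 blocks
13: |18| + |-26| = 18 + 26 = 44 blocks
14: |-44| + |18| = 44 + 18 = 62 blocks
Threshold 10 blocks: 5 (4 blocks) is within range.

5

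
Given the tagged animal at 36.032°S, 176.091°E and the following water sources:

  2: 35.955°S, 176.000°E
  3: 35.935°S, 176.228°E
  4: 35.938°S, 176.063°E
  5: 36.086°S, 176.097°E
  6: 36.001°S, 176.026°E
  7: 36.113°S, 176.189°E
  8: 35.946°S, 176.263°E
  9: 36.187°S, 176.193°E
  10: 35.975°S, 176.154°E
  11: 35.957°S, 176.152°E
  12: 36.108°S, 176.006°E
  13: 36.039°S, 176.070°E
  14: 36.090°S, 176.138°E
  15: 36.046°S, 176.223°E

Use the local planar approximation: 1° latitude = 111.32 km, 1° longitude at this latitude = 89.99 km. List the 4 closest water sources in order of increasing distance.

Distances from 36.032°S, 176.091°E:
2: 11.855 km
3: 16.389 km
4: 10.763 km
5: 6.035 km
6: 6.791 km
7: 12.613 km
8: 18.200 km
9: 19.544 km
10: 8.509 km
11: 9.992 km
12: 11.406 km
13: 2.044 km
14: 7.719 km
15: 11.980 km
Sorted: 13 (2.044 km) < 5 (6.035 km) < 6 (6.791 km) < 14 (7.719 km) < 10 (8.509 km) < 11 (9.992 km) < …

13, 5, 6, 14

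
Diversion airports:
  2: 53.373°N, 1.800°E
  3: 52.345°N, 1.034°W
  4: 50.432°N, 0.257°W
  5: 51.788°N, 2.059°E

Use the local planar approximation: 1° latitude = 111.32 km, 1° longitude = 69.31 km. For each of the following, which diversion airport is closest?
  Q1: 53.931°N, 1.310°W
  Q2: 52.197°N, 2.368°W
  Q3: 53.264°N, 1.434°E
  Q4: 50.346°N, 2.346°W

Q1→3; Q2→3; Q3→2; Q4→4

Q1 at 53.931°N, 1.310°W:
  2: 224.326 km
  3: 177.587 km
  4: 396.287 km
  5: 333.819 km
  → nearest: 3 (177.587 km)
Q2 at 52.197°N, 2.368°W:
  2: 317.162 km
  3: 93.916 km
  4: 244.973 km
  5: 310.195 km
  → nearest: 3 (93.916 km)
Q3 at 53.264°N, 1.434°E:
  2: 28.120 km
  3: 199.315 km
  4: 336.340 km
  5: 169.923 km
  → nearest: 2 (28.120 km)
Q4 at 50.346°N, 2.346°W:
  2: 442.856 km
  3: 240.392 km
  4: 145.105 km
  5: 344.938 km
  → nearest: 4 (145.105 km)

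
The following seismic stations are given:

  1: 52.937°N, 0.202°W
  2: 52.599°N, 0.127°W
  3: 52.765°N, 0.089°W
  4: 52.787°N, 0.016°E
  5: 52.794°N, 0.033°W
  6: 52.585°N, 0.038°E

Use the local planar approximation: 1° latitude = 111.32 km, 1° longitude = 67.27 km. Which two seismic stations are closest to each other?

Pairwise distances:
1–2: 37.963 km
1–3: 20.601 km
1–4: 22.223 km
1–5: 19.562 km
1–6: 42.380 km
2–3: 18.655 km
2–4: 23.033 km
2–5: 22.610 km
2–6: 11.208 km
3–4: 7.476 km
3–5: 4.961 km
3–6: 21.783 km
4–5: 3.387 km
4–6: 22.535 km
5–6: 23.751 km
Closest pair: 4–5 at 3.387 km.

4 and 5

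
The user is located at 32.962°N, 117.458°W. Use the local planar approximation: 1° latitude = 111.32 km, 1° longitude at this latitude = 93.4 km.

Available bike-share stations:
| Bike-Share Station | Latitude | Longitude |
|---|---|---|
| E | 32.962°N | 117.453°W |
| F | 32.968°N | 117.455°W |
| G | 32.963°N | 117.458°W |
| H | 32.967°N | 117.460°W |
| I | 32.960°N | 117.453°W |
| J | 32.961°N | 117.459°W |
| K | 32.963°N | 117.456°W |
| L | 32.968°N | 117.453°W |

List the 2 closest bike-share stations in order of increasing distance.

G, J

Distances from 32.962°N, 117.458°W:
E: 0.467 km
F: 0.724 km
G: 0.111 km
H: 0.587 km
I: 0.517 km
J: 0.145 km
K: 0.217 km
L: 0.815 km
Sorted: G (0.111 km) < J (0.145 km) < K (0.217 km) < E (0.467 km) < …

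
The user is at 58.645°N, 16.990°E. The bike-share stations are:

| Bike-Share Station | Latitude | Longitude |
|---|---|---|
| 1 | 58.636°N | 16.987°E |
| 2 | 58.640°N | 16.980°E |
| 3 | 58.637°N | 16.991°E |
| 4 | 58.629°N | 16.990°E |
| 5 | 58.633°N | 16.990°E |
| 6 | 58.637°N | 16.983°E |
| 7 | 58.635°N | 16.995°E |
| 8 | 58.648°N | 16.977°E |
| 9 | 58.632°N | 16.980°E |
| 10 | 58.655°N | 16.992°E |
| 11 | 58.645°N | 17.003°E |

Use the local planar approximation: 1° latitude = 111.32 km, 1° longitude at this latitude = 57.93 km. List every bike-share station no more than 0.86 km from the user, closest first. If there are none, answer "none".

Distances from 58.645°N, 16.990°E:
1: √((-0.009·111.32)² + (-0.003·57.93)²) = √(1.00376 + 0.03020) = 1.017 km
2: √((-0.005·111.32)² + (-0.010·57.93)²) = √(0.30980 + 0.33559) = 0.803 km
3: √((-0.008·111.32)² + (0.001·57.93)²) = √(0.79310 + 0.00336) = 0.892 km
4: √((-0.016·111.32)² + (0.000·57.93)²) = √(3.17239 + 0.00000) = 1.781 km
5: √((-0.012·111.32)² + (0.000·57.93)²) = √(1.78447 + 0.00000) = 1.336 km
6: √((-0.008·111.32)² + (-0.007·57.93)²) = √(0.79310 + 0.16444) = 0.979 km
7: √((-0.010·111.32)² + (0.005·57.93)²) = √(1.23921 + 0.08390) = 1.150 km
8: √((0.003·111.32)² + (-0.013·57.93)²) = √(0.11153 + 0.56714) = 0.824 km
9: √((-0.013·111.32)² + (-0.010·57.93)²) = √(2.09427 + 0.33559) = 1.559 km
10: √((0.010·111.32)² + (0.002·57.93)²) = √(1.23921 + 0.01342) = 1.119 km
11: √((0.000·111.32)² + (0.013·57.93)²) = √(0.00000 + 0.56714) = 0.753 km
Threshold 0.86 km: 11 (0.753 km), 2 (0.803 km), 8 (0.824 km) are within range.

11, 2, 8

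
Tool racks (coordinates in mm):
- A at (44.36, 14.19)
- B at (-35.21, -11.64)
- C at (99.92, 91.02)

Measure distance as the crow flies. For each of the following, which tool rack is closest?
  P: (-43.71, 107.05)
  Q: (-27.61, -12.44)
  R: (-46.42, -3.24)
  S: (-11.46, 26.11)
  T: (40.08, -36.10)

P at (-43.71, 107.05):
  A: 127.98 mm
  B: 118.99 mm
  C: 144.52 mm
  → nearest: B (118.99 mm)
Q at (-27.61, -12.44):
  A: 76.74 mm
  B: 7.64 mm
  C: 164.22 mm
  → nearest: B (7.64 mm)
R at (-46.42, -3.24):
  A: 92.44 mm
  B: 14.01 mm
  C: 174.07 mm
  → nearest: B (14.01 mm)
S at (-11.46, 26.11):
  A: 57.08 mm
  B: 44.60 mm
  C: 128.91 mm
  → nearest: B (44.60 mm)
T at (40.08, -36.10):
  A: 50.47 mm
  B: 79.16 mm
  C: 140.50 mm
  → nearest: A (50.47 mm)

P→B; Q→B; R→B; S→B; T→A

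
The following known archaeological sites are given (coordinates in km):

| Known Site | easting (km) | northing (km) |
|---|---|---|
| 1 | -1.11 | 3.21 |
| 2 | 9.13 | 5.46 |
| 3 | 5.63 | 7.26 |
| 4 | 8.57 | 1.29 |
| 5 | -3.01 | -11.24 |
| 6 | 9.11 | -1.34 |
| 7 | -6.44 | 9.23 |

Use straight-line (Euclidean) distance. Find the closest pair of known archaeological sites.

4 and 6

Pairwise distances:
1–2: 10.48 km
1–3: 7.86 km
1–4: 9.87 km
1–5: 14.57 km
1–6: 11.19 km
1–7: 8.04 km
2–3: 3.94 km
2–4: 4.21 km
2–5: 20.65 km
2–6: 6.80 km
2–7: 16.02 km
3–4: 6.65 km
3–5: 20.42 km
3–6: 9.28 km
3–7: 12.23 km
4–5: 17.06 km
4–6: 2.68 km
4–7: 16.98 km
5–6: 15.65 km
5–7: 20.76 km
6–7: 18.80 km
Closest pair: 4–6 at 2.68 km.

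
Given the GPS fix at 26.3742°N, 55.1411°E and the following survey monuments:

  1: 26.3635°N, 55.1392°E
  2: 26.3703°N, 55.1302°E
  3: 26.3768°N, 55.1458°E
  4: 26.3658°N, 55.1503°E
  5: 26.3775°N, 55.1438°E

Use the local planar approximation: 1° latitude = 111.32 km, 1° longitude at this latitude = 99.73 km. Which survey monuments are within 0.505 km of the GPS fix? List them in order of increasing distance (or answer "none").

5

Distances from 26.3742°N, 55.1411°E:
1: √((-0.0107·111.32)² + (-0.0019·99.73)²) = √(1.418776 + 0.035905) = 1.2061 km
2: √((-0.0039·111.32)² + (-0.0109·99.73)²) = √(0.188484 + 1.181693) = 1.1705 km
3: √((0.0026·111.32)² + (0.0047·99.73)²) = √(0.083771 + 0.219709) = 0.5509 km
4: √((-0.0084·111.32)² + (0.0092·99.73)²) = √(0.874390 + 0.841836) = 1.3100 km
5: √((0.0033·111.32)² + (0.0027·99.73)²) = √(0.134950 + 0.072507) = 0.4555 km
Threshold 0.505 km: 5 (0.4555 km) is within range.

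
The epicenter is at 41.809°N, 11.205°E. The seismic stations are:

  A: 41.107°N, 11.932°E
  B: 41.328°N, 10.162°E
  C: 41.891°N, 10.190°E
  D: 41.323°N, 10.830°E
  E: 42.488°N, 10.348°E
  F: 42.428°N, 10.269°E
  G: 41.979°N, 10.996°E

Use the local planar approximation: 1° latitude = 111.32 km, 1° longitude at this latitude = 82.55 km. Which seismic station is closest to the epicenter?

G

Distances from 41.809°N, 11.205°E:
A: 98.5320 km
B: 101.3914 km
C: 84.2840 km
D: 62.3319 km
E: 103.5287 km
F: 103.5294 km
G: 25.6085 km
Minimum: G at 25.6085 km.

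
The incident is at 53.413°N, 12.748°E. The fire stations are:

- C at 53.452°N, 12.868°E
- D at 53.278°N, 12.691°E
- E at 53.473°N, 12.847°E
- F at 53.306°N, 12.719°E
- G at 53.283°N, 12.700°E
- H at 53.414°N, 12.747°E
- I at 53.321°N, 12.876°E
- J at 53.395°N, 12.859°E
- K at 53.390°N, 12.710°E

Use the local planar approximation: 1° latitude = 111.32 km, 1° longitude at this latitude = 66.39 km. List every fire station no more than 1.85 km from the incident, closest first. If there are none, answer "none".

Distances from 53.413°N, 12.748°E:
C: √((0.039·111.32)² + (0.120·66.39)²) = √(18.84845 + 63.46990) = 9.073 km
D: √((-0.135·111.32)² + (-0.057·66.39)²) = √(225.84680 + 14.32040) = 15.497 km
E: √((0.060·111.32)² + (0.099·66.39)²) = √(44.61171 + 43.19920) = 9.371 km
F: √((-0.107·111.32)² + (-0.029·66.39)²) = √(141.87764 + 3.70682) = 12.066 km
G: √((-0.130·111.32)² + (-0.048·66.39)²) = √(209.42721 + 10.15518) = 14.818 km
H: √((0.001·111.32)² + (-0.001·66.39)²) = √(0.01239 + 0.00441) = 0.130 km
I: √((-0.092·111.32)² + (0.128·66.39)²) = √(104.88709 + 72.21464) = 13.308 km
J: √((-0.018·111.32)² + (0.111·66.39)²) = √(4.01505 + 54.30644) = 7.637 km
K: √((-0.023·111.32)² + (-0.038·66.39)²) = √(6.55544 + 6.36462) = 3.594 km
Threshold 1.85 km: H (0.130 km) is within range.

H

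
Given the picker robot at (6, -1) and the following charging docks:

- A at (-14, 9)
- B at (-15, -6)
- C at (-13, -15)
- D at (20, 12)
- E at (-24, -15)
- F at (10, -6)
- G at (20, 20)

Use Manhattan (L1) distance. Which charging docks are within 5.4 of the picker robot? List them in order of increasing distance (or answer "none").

none

Distances from (6, -1):
A: |-20| + |10| = 20 + 10 = 30
B: |-21| + |-5| = 21 + 5 = 26
C: |-19| + |-14| = 19 + 14 = 33
D: |14| + |13| = 14 + 13 = 27
E: |-30| + |-14| = 30 + 14 = 44
F: |4| + |-5| = 4 + 5 = 9
G: |14| + |21| = 14 + 21 = 35
Threshold 5.4: none within range.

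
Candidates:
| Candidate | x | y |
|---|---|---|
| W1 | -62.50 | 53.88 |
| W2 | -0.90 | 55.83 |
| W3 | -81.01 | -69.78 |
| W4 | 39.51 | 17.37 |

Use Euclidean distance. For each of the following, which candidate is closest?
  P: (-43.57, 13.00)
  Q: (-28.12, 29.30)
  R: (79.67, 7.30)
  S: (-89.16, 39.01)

P at (-43.57, 13.00):
  W1: 45.05
  W2: 60.46
  W3: 90.85
  W4: 83.19
  → nearest: W1 (45.05)
Q at (-28.12, 29.30):
  W1: 42.26
  W2: 38.01
  W3: 112.31
  W4: 68.67
  → nearest: W2 (38.01)
R at (79.67, 7.30):
  W1: 149.61
  W2: 94.06
  W3: 178.21
  W4: 41.40
  → nearest: W4 (41.40)
S at (-89.16, 39.01):
  W1: 30.53
  W2: 89.85
  W3: 109.09
  W4: 130.48
  → nearest: W1 (30.53)

P→W1; Q→W2; R→W4; S→W1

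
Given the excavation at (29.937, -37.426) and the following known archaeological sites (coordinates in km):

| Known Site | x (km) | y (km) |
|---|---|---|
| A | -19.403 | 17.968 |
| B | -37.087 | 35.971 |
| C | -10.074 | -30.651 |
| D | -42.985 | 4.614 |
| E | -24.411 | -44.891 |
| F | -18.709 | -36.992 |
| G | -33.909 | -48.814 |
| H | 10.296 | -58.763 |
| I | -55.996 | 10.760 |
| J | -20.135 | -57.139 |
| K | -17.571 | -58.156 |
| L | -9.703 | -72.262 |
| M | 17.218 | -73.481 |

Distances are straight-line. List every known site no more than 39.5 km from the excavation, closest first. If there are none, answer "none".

H, M

Distances from (29.937, -37.426):
A: 74.182 km
B: 99.395 km
C: 40.581 km
D: 84.172 km
E: 54.858 km
F: 48.648 km
G: 64.854 km
H: 29.001 km
I: 98.521 km
J: 53.813 km
K: 51.834 km
L: 52.772 km
M: 38.233 km
Threshold 39.5 km: H (29.001 km), M (38.233 km) are within range.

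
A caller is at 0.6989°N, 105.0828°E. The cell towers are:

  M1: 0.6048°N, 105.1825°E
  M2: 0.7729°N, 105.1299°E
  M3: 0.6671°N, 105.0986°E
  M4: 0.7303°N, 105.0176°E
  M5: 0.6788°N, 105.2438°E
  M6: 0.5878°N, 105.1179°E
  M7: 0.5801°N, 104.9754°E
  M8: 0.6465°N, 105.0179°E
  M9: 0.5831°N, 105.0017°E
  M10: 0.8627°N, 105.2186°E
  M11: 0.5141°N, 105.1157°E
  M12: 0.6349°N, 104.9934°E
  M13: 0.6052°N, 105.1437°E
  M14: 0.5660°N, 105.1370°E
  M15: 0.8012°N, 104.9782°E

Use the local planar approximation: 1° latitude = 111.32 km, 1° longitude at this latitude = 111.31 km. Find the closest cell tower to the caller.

M3

Distances from 0.6989°N, 105.0828°E:
M1: √((-0.0941·111.32)² + (0.0997·111.31)²) = √(109.730066 + 123.156881) = 15.2606 km
M2: √((0.0740·111.32)² + (0.0471·111.31)²) = √(67.859372 + 27.485914) = 9.7645 km
M3: √((-0.0318·111.32)² + (0.0158·111.31)²) = √(12.531430 + 3.093019) = 3.9528 km
M4: √((0.0314·111.32)² + (-0.0652·111.31)²) = √(12.218157 + 52.670029) = 8.0553 km
M5: √((-0.0201·111.32)² + (0.1610·111.31)²) = √(5.006549 + 321.159015) = 18.0601 km
M6: √((-0.1111·111.32)² + (0.0351·111.31)²) = √(152.958816 + 15.264501) = 12.9701 km
M7: √((-0.1188·111.32)² + (-0.1074·111.31)²) = √(174.895758 + 142.914709) = 17.8272 km
M8: √((-0.0524·111.32)² + (-0.0649·111.31)²) = √(34.025849 + 52.186451) = 9.2851 km
M9: √((-0.1158·111.32)² + (-0.0811·111.31)²) = √(166.174168 + 81.491080) = 15.7374 km
M10: √((0.1638·111.32)² + (0.1358·111.31)²) = √(332.486633 + 228.490372) = 23.6850 km
M11: √((-0.1848·111.32)² + (0.0329·111.31)²) = √(423.204551 + 13.410969) = 20.8953 km
M12: √((-0.0640·111.32)² + (-0.0894·111.31)²) = √(50.758215 + 99.024670) = 12.2386 km
M13: √((-0.0937·111.32)² + (0.0609·111.31)²) = √(108.799169 + 45.951845) = 12.4399 km
M14: √((-0.1329·111.32)² + (0.0542·111.31)²) = √(218.875100 + 36.397113) = 15.9772 km
M15: √((0.1023·111.32)² + (-0.1046·111.31)²) = √(129.687364 + 135.560054) = 16.2864 km
Minimum: M3 at 3.9528 km.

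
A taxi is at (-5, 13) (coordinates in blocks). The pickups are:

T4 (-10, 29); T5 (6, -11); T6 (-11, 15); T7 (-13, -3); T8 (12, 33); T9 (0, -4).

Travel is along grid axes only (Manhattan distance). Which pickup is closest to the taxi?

Distances from (-5, 13):
T4: |-5| + |16| = 5 + 16 = 21 blocks
T5: |11| + |-24| = 11 + 24 = 35 blocks
T6: |-6| + |2| = 6 + 2 = 8 blocks
T7: |-8| + |-16| = 8 + 16 = 24 blocks
T8: |17| + |20| = 17 + 20 = 37 blocks
T9: |5| + |-17| = 5 + 17 = 22 blocks
Minimum: T6 at 8 blocks.

T6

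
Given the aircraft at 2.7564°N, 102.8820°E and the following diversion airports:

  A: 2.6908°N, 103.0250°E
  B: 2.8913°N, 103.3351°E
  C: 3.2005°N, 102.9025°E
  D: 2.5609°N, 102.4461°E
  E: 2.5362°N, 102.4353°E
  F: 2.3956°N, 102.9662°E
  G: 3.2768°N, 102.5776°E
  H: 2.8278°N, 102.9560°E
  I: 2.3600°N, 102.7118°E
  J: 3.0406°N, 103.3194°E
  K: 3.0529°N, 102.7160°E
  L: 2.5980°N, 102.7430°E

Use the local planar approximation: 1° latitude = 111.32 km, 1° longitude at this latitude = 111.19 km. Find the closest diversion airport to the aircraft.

H

Distances from 2.7564°N, 102.8820°E:
A: √((-0.0656·111.32)² + (0.1430·111.19)²) = √(53.327850 + 252.815406) = 17.4969 km
B: √((0.1349·111.32)² + (0.4531·111.19)²) = √(225.512331 + 2538.163444) = 52.5707 km
C: √((0.4441·111.32)² + (0.0205·111.19)²) = √(2444.037930 + 5.195642) = 49.4897 km
D: √((-0.1955·111.32)² + (-0.4359·111.19)²) = √(473.630781 + 2349.119979) = 53.1296 km
E: √((-0.2202·111.32)² + (-0.4467·111.19)²) = √(600.870696 + 2466.967144) = 55.3881 km
F: √((-0.3608·111.32)² + (0.0842·111.19)²) = √(1613.167460 + 87.650751) = 41.2410 km
G: √((0.5204·111.32)² + (-0.3044·111.19)²) = √(3355.992419 + 1145.567691) = 67.0937 km
H: √((0.0714·111.32)² + (0.0740·111.19)²) = √(63.174646 + 67.700971) = 11.4401 km
I: √((-0.3964·111.32)² + (-0.1702·111.19)²) = √(1947.214016 + 358.138139) = 48.0141 km
J: √((0.2842·111.32)² + (0.4374·111.19)²) = √(1000.908880 + 2365.315174) = 58.0192 km
K: √((0.2965·111.32)² + (-0.1660·111.19)²) = √(1089.421121 + 340.680783) = 37.8167 km
L: √((-0.1584·111.32)² + (-0.1390·111.19)²) = √(310.925792 + 238.869698) = 23.4477 km
Minimum: H at 11.4401 km.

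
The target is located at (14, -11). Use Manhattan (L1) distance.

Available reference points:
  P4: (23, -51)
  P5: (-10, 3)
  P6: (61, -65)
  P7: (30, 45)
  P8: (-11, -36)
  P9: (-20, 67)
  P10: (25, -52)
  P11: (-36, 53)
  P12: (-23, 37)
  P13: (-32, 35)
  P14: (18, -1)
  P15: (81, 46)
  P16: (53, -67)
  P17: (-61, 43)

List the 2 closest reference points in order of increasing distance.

Distances from (14, -11):
P4: 49
P5: 38
P6: 101
P7: 72
P8: 50
P9: 112
P10: 52
P11: 114
P12: 85
P13: 92
P14: 14
P15: 124
P16: 95
P17: 129
Sorted: P14 (14) < P5 (38) < P4 (49) < P8 (50) < …

P14, P5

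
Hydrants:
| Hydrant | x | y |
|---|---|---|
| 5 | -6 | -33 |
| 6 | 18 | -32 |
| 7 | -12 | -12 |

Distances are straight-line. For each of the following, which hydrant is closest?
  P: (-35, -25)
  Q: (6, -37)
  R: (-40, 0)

P→7; Q→5; R→7

P at (-35, -25):
  5: 30.1
  6: 53.5
  7: 26.4
  → nearest: 7 (26.4)
Q at (6, -37):
  5: 12.6
  6: 13.0
  7: 30.8
  → nearest: 5 (12.6)
R at (-40, 0):
  5: 47.4
  6: 66.2
  7: 30.5
  → nearest: 7 (30.5)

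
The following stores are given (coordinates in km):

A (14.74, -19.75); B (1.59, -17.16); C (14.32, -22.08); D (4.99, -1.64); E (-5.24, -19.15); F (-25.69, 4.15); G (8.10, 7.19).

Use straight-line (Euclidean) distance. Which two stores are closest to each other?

A and C

Pairwise distances:
A–C: 2.37 km
B–E: 7.11 km
D–G: 9.36 km
A–B: 13.40 km
B–C: 13.65 km
B–D: 15.89 km
C–E: 19.78 km
A–E: 19.99 km
D–E: 20.28 km
A–D: 20.57 km
C–D: 22.47 km
B–G: 25.21 km
A–G: 27.75 km
E–G: 29.53 km
C–G: 29.92 km
E–F: 31.00 km
D–F: 31.22 km
F–G: 33.93 km
B–F: 34.62 km
A–F: 46.97 km
C–F: 47.84 km
Closest pair: A–C at 2.37 km.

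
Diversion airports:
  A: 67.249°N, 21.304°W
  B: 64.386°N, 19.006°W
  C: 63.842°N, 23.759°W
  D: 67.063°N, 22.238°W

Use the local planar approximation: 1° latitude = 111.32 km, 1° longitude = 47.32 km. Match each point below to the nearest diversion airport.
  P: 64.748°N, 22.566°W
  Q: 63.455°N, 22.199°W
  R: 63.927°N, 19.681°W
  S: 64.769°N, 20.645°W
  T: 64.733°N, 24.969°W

P→C; Q→C; R→B; S→B; T→C

P at 64.748°N, 22.566°W:
  A: √((2.501·111.32)² + (1.262·47.32)²) = √(77512.86310 + 3566.22041) = 284.744 km
  B: √((-0.362·111.32)² + (3.560·47.32)²) = √(1623.91591 + 28378.50206) = 173.212 km
  C: √((-0.906·111.32)² + (-1.193·47.32)²) = √(10171.91660 + 3186.91411) = 115.580 km
  D: √((2.315·111.32)² + (0.328·47.32)²) = √(66412.27935 + 240.90020) = 258.173 km
  → nearest: C (115.580 km)
Q at 63.455°N, 22.199°W:
  A: √((3.794·111.32)² + (0.895·47.32)²) = √(178377.90068 + 1793.64108) = 424.466 km
  B: √((0.931·111.32)² + (3.193·47.32)²) = √(10741.02574 + 22829.02212) = 183.221 km
  C: √((0.387·111.32)² + (-1.560·47.32)²) = √(1855.95878 + 5449.27429) = 85.471 km
  D: √((3.608·111.32)² + (-0.039·47.32)²) = √(161316.74600 + 3.40580) = 401.647 km
  → nearest: C (85.471 km)
R at 63.927°N, 19.681°W:
  A: √((3.322·111.32)² + (-1.623·47.32)²) = √(136755.76761 + 5898.29530) = 377.696 km
  B: √((0.459·111.32)² + (0.675·47.32)²) = √(2610.78895 + 1020.22748) = 60.258 km
  C: √((-0.085·111.32)² + (-4.078·47.32)²) = √(89.53323 + 37237.79140) = 193.203 km
  D: √((3.136·111.32)² + (-2.557·47.32)²) = √(121870.47486 + 14640.33209) = 369.474 km
  → nearest: B (60.258 km)
S at 64.769°N, 20.645°W:
  A: √((2.480·111.32)² + (-0.659·47.32)²) = √(76216.63262 + 972.43437) = 277.829 km
  B: √((-0.383·111.32)² + (1.639·47.32)²) = √(1817.79098 + 6015.16270) = 88.504 km
  C: √((-0.927·111.32)² + (-3.114·47.32)²) = √(10648.92734 + 21713.34278) = 179.895 km
  D: √((2.294·111.32)² + (-1.593·47.32)²) = √(65212.85628 + 5682.25898) = 266.261 km
  → nearest: B (88.504 km)
T at 64.733°N, 24.969°W:
  A: √((2.516·111.32)² + (3.665·47.32)²) = √(78445.43378 + 30077.20181) = 329.428 km
  B: √((-0.347·111.32)² + (5.963·47.32)²) = √(1492.12547 + 79619.43486) = 284.801 km
  C: √((-0.891·111.32)² + (1.210·47.32)²) = √(9837.88640 + 3278.38695) = 114.526 km
  D: √((2.330·111.32)² + (2.731·47.32)²) = √(67275.70188 + 16700.63068) = 289.787 km
  → nearest: C (114.526 km)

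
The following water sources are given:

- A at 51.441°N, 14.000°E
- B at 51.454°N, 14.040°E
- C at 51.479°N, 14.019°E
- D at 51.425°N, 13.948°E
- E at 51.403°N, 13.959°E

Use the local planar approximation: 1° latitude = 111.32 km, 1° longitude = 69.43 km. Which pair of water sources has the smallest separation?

D and E

Pairwise distances:
D–E: 2.565 km
A–B: 3.132 km
B–C: 3.142 km
A–D: 4.026 km
A–C: 4.431 km
A–E: 5.099 km
B–D: 7.157 km
C–D: 7.774 km
B–E: 7.991 km
C–E: 9.430 km
Closest pair: D–E at 2.565 km.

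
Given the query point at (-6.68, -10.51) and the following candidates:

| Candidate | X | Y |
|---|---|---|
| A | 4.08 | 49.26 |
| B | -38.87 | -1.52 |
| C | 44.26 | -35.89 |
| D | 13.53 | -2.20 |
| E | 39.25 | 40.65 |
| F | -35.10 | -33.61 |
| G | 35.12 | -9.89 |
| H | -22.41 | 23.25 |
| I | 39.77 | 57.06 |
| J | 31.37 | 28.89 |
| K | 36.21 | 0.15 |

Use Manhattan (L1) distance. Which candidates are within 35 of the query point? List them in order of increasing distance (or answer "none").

D

Distances from (-6.68, -10.51):
A: 70.53
B: 41.18
C: 76.32
D: 28.52
E: 97.09
F: 51.52
G: 42.42
H: 49.49
I: 114.02
J: 77.45
K: 53.55
Threshold 35: D (28.52) is within range.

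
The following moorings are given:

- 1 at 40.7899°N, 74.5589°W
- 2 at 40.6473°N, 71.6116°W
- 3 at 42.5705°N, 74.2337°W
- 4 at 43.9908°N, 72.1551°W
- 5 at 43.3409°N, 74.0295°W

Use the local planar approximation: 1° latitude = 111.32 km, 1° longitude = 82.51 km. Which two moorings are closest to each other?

3 and 5

Pairwise distances:
3–5: √((0.7704·111.32)² + (0.2042·82.51)²) = √(7354.936771 + 283.873368) = 87.4003 km
4–5: √((-0.6499·111.32)² + (-1.8744·82.51)²) = √(5234.069309 + 23918.708465) = 170.7418 km
1–3: √((1.7806·111.32)² + (0.3252·82.51)²) = √(39289.738057 + 719.969747) = 200.0243 km
3–4: √((1.4203·111.32)² + (2.0786·82.51)²) = √(24998.075156 + 29414.063126) = 233.2641 km
1–2: √((-0.1426·111.32)² + (2.9473·82.51)²) = √(251.991242 + 59137.350401) = 243.6993 km
1–5: √((2.5510·111.32)² + (0.5294·82.51)²) = √(80643.118274 + 1908.011764) = 287.3171 km
2–3: √((1.9232·111.32)² + (-2.6221·82.51)²) = √(45834.795285 + 46807.093602) = 304.3713 km
2–5: √((2.6936·111.32)² + (-2.4179·82.51)²) = √(89910.953237 + 39800.620672) = 360.1549 km
2–4: √((3.3435·111.32)² + (-0.5435·82.51)²) = √(138531.663850 + 2011.000928) = 374.8902 km
1–4: √((3.2009·111.32)² + (2.4038·82.51)²) = √(126966.926954 + 39337.778980) = 407.8047 km
Closest pair: 3–5 at 87.4003 km.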